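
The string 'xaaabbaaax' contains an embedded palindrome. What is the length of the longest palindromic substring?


Scanning 'xaaabbaaax' for palindromic substrings.
Substring at positions 0-9: 'xaaabbaaax'.
Check: reverse('xaaabbaaax') = 'xaaabbaaax' -> palindrome confirmed.
No longer palindromic substring exists; longest length = 10

10


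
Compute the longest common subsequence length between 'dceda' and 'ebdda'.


DP table for LCS of 'dceda' and 'ebdda':
       e  b  d  d  a
    0  0  0  0  0  0
  d 0  0  0  1  1  1
  c 0  0  0  1  1  1
  e 0  1  1  1  1  1
  d 0  1  1  2  2  2
  a 0  1  1  2  2  3
LCS: 'dda'
LCS length = 3

3


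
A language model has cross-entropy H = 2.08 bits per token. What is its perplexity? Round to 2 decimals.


Perplexity formula: PP = 2^H
H = 2.08
PP = 2^2.08
Decompose: 2^2.08 = 2^2 * 2^0.08
2^2 = 4, 2^0.08 ~ 1.0570180
PP ~ 4 * 1.0570180 = 4.2280720
Rounded to 2 decimals: 4.23

4.23


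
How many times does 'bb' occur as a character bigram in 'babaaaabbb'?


Scanning 'babaaaabbb' for bigram 'bb':
  Position 0: 'ba' -> no
  Position 1: 'ab' -> no
  Position 2: 'ba' -> no
  Position 3: 'aa' -> no
  Position 4: 'aa' -> no
  Position 5: 'aa' -> no
  Position 6: 'ab' -> no
  Position 7: 'bb' -> MATCH
  Position 8: 'bb' -> MATCH
Total matches: 2

2


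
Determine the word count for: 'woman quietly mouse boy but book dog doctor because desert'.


Counting words by splitting on spaces:
  Word 1: 'woman'
  Word 2: 'quietly'
  Word 3: 'mouse'
  Word 4: 'boy'
  Word 5: 'but'
  Word 6: 'book'
  Word 7: 'dog'
  Word 8: 'doctor'
  Word 9: 'because'
  Word 10: 'desert'
Total words: 10

10


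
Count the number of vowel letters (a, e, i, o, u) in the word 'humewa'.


Scanning each character of 'humewa':
  Position 1: 'h' -> consonant (running count: 0)
  Position 2: 'u' -> vowel (running count: 1)
  Position 3: 'm' -> consonant (running count: 1)
  Position 4: 'e' -> vowel (running count: 2)
  Position 5: 'w' -> consonant (running count: 2)
  Position 6: 'a' -> vowel (running count: 3)
Total vowels: 3

3


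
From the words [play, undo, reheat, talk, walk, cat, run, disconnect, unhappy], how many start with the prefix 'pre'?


Checking each word for prefix 'pre':
  'play' -> no (count: 0)
  'undo' -> no (count: 0)
  'reheat' -> no (count: 0)
  'talk' -> no (count: 0)
  'walk' -> no (count: 0)
  'cat' -> no (count: 0)
  'run' -> no (count: 0)
  'disconnect' -> no (count: 0)
  'unhappy' -> no (count: 0)
Total with prefix 'pre': 0

0


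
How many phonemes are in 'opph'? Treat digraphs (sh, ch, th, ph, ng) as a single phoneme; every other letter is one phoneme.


Parsing 'opph' greedily, digraphs first:
  'o' -> vowel phoneme (phonemes so far: 1)
  'p' -> consonant phoneme (phonemes so far: 2)
  'ph' -> digraph (1 consonant phoneme) (phonemes so far: 3)
Total phonemes: 3

3


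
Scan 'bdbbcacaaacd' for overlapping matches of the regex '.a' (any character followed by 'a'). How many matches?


Pattern: .a means any character followed by 'a'.
Scanning 'bdbbcacaaacd' position-by-position:
  Pos 0: window 'bd' -> no
  Pos 1: window 'db' -> no
  Pos 2: window 'bb' -> no
  Pos 3: window 'bc' -> no
  Pos 4: window 'ca' -> MATCH
  Pos 5: window 'ac' -> no
  Pos 6: window 'ca' -> MATCH
  Pos 7: window 'aa' -> MATCH
  Pos 8: window 'aa' -> MATCH
  Pos 9: window 'ac' -> no
  Pos 10: window 'cd' -> no
  Pos 11: window 'd' -> no
Total matches: 4

4


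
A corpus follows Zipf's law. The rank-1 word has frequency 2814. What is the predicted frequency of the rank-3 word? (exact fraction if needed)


Zipf's law: freq(rank) = f1 / rank
f1 = 2814, rank = 3
freq = 2814 / 3
= 938

938


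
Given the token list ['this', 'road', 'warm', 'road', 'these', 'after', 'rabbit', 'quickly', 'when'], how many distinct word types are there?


Listing all tokens and tracking unique types:
  Token 1: 'this' -> NEW (unique so far: 1)
  Token 2: 'road' -> NEW (unique so far: 2)
  Token 3: 'warm' -> NEW (unique so far: 3)
  Token 4: 'road' -> duplicate (unique so far: 3)
  Token 5: 'these' -> NEW (unique so far: 4)
  Token 6: 'after' -> NEW (unique so far: 5)
  Token 7: 'rabbit' -> NEW (unique so far: 6)
  Token 8: 'quickly' -> NEW (unique so far: 7)
  Token 9: 'when' -> NEW (unique so far: 8)
Unique types: ('after', 'quickly', 'rabbit', 'road', 'these', 'this', 'warm', 'when')
Vocabulary size: 8

8


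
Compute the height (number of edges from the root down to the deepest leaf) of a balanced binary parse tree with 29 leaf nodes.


In a balanced binary tree with n leaves the deepest leaf is ceil(log2(n)) edges below the root.
log2(29) = 4.8580
ceil(4.8580) = 5
height (edges) = 5

5


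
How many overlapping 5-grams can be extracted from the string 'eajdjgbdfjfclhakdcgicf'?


String 'eajdjgbdfjfclhakdcgicf' has length L = 22.
Number of overlapping n-grams = L - n + 1
Substituting: 22 - 5 + 1 = 18

18


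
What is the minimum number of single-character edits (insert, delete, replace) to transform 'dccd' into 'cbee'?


Building DP table for s1='dccd' (len 4) and s2='cbee' (len 4):
       c  b  e  e
    0  1  2  3  4
  d 1  1  2  3  4
  c 2  1  2  3  4
  c 3  2  2  3  4
  d 4  3  3  3  4
Edit distance = dp[4][4] = 4

4


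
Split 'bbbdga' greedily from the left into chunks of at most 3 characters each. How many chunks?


'bbbdga' has 6 characters.
Chunking with max size 3:
  Chunk 1: 'bbb' (positions 0-2)
  Chunk 2: 'dga' (positions 3-5)
Total chunks: ceil(6 / 3) = 2

2


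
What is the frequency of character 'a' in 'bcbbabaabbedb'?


Scanning 'bcbbabaabbedb' for 'a':
  Position 4: 'a' -> MATCH (count: 1)
  Position 6: 'a' -> MATCH (count: 2)
  Position 7: 'a' -> MATCH (count: 3)
Total occurrences of 'a': 3

3


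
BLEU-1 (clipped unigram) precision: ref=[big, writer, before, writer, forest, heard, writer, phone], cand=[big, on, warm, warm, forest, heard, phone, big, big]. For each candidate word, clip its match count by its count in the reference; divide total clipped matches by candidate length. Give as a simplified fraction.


Reference word counts: {'before': 1, 'big': 1, 'forest': 1, 'heard': 1, 'phone': 1, 'writer': 3}
Checking each candidate word (with clipping):
  'big' -> in reference (ref count 1, used 1/1) -> match (matches: 1)
  'on' -> not in reference -> no match (matches: 1)
  'warm' -> not in reference -> no match (matches: 1)
  'warm' -> not in reference -> no match (matches: 1)
  'forest' -> in reference (ref count 1, used 1/1) -> match (matches: 2)
  'heard' -> in reference (ref count 1, used 1/1) -> match (matches: 3)
  'phone' -> in reference (ref count 1, used 1/1) -> match (matches: 4)
  'big' -> ref count 1 already used up (1/1) -> clipped, no match (matches: 4)
  'big' -> ref count 1 already used up (1/1) -> clipped, no match (matches: 4)
Clipped matches: 4, Candidate length: 9
Precision = 4/9

4/9


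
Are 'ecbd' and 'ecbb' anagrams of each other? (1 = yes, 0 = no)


Sort characters of 'ecbd': 'bcde'
Sort characters of 'ecbb': 'bbce'
Sorted forms differ -> they are NOT anagrams
Result: 0

0


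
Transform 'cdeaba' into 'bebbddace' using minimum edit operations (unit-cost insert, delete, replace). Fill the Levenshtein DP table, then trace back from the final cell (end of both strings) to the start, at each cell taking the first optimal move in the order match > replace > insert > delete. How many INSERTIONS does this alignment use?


Edit distance = 7. Backtracking from cell (6, 9) with preference match > replace > insert > delete,
then listing the resulting alignment 'cdeaba' -> 'bebbddace' left to right:
  Step 1: insert 'b' [insertion #1]
  Step 2: insert 'e' [insertion #2]
  Step 3: insert 'b' [insertion #3]
  Step 4: replace c->b
  Step 5: keep 'd'
  Step 6: replace e->d
  Step 7: keep 'a'
  Step 8: replace b->c
  Step 9: replace a->e
Total insertions: 3

3


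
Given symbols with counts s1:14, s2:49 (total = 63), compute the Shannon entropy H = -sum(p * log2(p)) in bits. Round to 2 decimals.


Computing entropy H = -sum(p_i * log2(p_i)):
  s1: p = 14/63 = 0.2222, -p*log2(p) = 0.4822
  s2: p = 49/63 = 0.7778, -p*log2(p) = 0.2820
H = sum of terms = 0.7642
Rounded to 2 decimals: 0.76

0.76


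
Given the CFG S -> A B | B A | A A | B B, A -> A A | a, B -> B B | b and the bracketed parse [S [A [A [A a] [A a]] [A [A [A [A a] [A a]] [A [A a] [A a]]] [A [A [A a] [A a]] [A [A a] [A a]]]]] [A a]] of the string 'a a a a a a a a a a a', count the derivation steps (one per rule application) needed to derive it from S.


Every bracketed nonterminal node [X ...] in the tree is produced by exactly one rule application.
Reading the tree off as a leftmost derivation:
  Step 1: S  =>  A A   (applied S -> A A)
  Step 2: A A  =>  A A A   (applied A -> A A)
  Step 3: A A A  =>  A A A A   (applied A -> A A)
  Step 4: A A A A  =>  a A A A   (applied A -> a)
  Step 5: a A A A  =>  a a A A   (applied A -> a)
  Step 6: a a A A  =>  a a A A A   (applied A -> A A)
  Step 7: a a A A A  =>  a a A A A A   (applied A -> A A)
  Step 8: a a A A A A  =>  a a A A A A A   (applied A -> A A)
  Step 9: a a A A A A A  =>  a a a A A A A   (applied A -> a)
  Step 10: a a a A A A A  =>  a a a a A A A   (applied A -> a)
  Step 11: a a a a A A A  =>  a a a a A A A A   (applied A -> A A)
  Step 12: a a a a A A A A  =>  a a a a a A A A   (applied A -> a)
  Step 13: a a a a a A A A  =>  a a a a a a A A   (applied A -> a)
  Step 14: a a a a a a A A  =>  a a a a a a A A A   (applied A -> A A)
  Step 15: a a a a a a A A A  =>  a a a a a a A A A A   (applied A -> A A)
  Step 16: a a a a a a A A A A  =>  a a a a a a a A A A   (applied A -> a)
  Step 17: a a a a a a a A A A  =>  a a a a a a a a A A   (applied A -> a)
  Step 18: a a a a a a a a A A  =>  a a a a a a a a A A A   (applied A -> A A)
  Step 19: a a a a a a a a A A A  =>  a a a a a a a a a A A   (applied A -> a)
  Step 20: a a a a a a a a a A A  =>  a a a a a a a a a a A   (applied A -> a)
  Step 21: a a a a a a a a a a A  =>  a a a a a a a a a a a   (applied A -> a)
Final yield: a a a a a a a a a a a
Total rewrite steps: 21

21


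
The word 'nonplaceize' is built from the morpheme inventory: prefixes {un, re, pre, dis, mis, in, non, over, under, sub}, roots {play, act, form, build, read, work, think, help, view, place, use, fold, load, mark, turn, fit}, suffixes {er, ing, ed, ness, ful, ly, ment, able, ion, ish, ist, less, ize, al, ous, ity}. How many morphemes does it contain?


Segmenting 'nonplaceize' against the inventory:
  'non' -> prefix (morpheme 1)
  'place' -> root (morpheme 2)
  'ize' -> suffix (morpheme 3)
Total morphemes: 3

3


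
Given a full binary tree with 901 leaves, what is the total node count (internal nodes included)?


Leaf nodes (terminals): 901
Internal nodes = n - 1 = 901 - 1 = 900
Total = leaves + internal = 901 + 900 = 1801

1801


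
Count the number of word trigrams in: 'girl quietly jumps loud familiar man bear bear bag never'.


Word trigrams from [10] words:
  Trigram 1: (girl quietly jumps)
  Trigram 2: (quietly jumps loud)
  Trigram 3: (jumps loud familiar)
  Trigram 4: (loud familiar man)
  Trigram 5: (familiar man bear)
  Trigram 6: (man bear bear)
  Trigram 7: (bear bear bag)
  Trigram 8: (bear bag never)
Total word trigrams: 10 - 2 = 8

8


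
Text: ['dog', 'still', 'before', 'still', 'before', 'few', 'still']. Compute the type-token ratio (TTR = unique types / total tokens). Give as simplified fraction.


Tokens: 7
Unique types: ('before', 'dog', 'few', 'still') = 4
TTR = 4/7
Already in lowest terms.

4/7


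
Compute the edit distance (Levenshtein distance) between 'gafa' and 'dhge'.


Building DP table for s1='gafa' (len 4) and s2='dhge' (len 4):
       d  h  g  e
    0  1  2  3  4
  g 1  1  2  2  3
  a 2  2  2  3  3
  f 3  3  3  3  4
  a 4  4  4  4  4
Edit distance = dp[4][4] = 4

4


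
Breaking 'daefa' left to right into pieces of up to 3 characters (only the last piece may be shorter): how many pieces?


'daefa' has 5 characters.
Chunking with max size 3:
  Chunk 1: 'dae' (positions 0-2)
  Chunk 2: 'fa' (positions 3-4)
Total chunks: ceil(5 / 3) = 2

2


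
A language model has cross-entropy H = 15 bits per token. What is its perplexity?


Perplexity formula: PP = 2^H
H = 15
PP = 2^15
PP = 2^15 = 32768

32768


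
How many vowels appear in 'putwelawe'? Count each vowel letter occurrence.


Scanning each character of 'putwelawe':
  Position 1: 'p' -> consonant (running count: 0)
  Position 2: 'u' -> vowel (running count: 1)
  Position 3: 't' -> consonant (running count: 1)
  Position 4: 'w' -> consonant (running count: 1)
  Position 5: 'e' -> vowel (running count: 2)
  Position 6: 'l' -> consonant (running count: 2)
  Position 7: 'a' -> vowel (running count: 3)
  Position 8: 'w' -> consonant (running count: 3)
  Position 9: 'e' -> vowel (running count: 4)
Total vowels: 4

4


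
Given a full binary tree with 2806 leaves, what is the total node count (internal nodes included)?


Leaf nodes (terminals): 2806
Internal nodes = n - 1 = 2806 - 1 = 2805
Total = leaves + internal = 2806 + 2805 = 5611

5611


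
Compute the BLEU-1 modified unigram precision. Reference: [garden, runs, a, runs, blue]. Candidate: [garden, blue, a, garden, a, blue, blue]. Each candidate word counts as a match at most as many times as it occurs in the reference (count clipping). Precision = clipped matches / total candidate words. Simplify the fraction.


Reference word counts: {'a': 1, 'blue': 1, 'garden': 1, 'runs': 2}
Checking each candidate word (with clipping):
  'garden' -> in reference (ref count 1, used 1/1) -> match (matches: 1)
  'blue' -> in reference (ref count 1, used 1/1) -> match (matches: 2)
  'a' -> in reference (ref count 1, used 1/1) -> match (matches: 3)
  'garden' -> ref count 1 already used up (1/1) -> clipped, no match (matches: 3)
  'a' -> ref count 1 already used up (1/1) -> clipped, no match (matches: 3)
  'blue' -> ref count 1 already used up (1/1) -> clipped, no match (matches: 3)
  'blue' -> ref count 1 already used up (1/1) -> clipped, no match (matches: 3)
Clipped matches: 3, Candidate length: 7
Precision = 3/7

3/7


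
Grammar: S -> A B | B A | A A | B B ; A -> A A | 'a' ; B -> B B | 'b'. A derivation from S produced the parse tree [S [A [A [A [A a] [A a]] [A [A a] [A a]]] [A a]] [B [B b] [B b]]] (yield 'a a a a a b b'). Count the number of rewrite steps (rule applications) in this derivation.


Every bracketed nonterminal node [X ...] in the tree is produced by exactly one rule application.
Reading the tree off as a leftmost derivation:
  Step 1: S  =>  A B   (applied S -> A B)
  Step 2: A B  =>  A A B   (applied A -> A A)
  Step 3: A A B  =>  A A A B   (applied A -> A A)
  Step 4: A A A B  =>  A A A A B   (applied A -> A A)
  Step 5: A A A A B  =>  a A A A B   (applied A -> a)
  Step 6: a A A A B  =>  a a A A B   (applied A -> a)
  Step 7: a a A A B  =>  a a A A A B   (applied A -> A A)
  Step 8: a a A A A B  =>  a a a A A B   (applied A -> a)
  Step 9: a a a A A B  =>  a a a a A B   (applied A -> a)
  Step 10: a a a a A B  =>  a a a a a B   (applied A -> a)
  Step 11: a a a a a B  =>  a a a a a B B   (applied B -> B B)
  Step 12: a a a a a B B  =>  a a a a a b B   (applied B -> b)
  Step 13: a a a a a b B  =>  a a a a a b b   (applied B -> b)
Final yield: a a a a a b b
Total rewrite steps: 13

13


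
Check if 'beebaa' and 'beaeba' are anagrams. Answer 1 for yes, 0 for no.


Sort characters of 'beebaa': 'aabbee'
Sort characters of 'beaeba': 'aabbee'
Sorted forms match -> they ARE anagrams
Result: 1

1


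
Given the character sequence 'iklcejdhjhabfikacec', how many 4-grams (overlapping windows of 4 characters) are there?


String 'iklcejdhjhabfikacec' has length L = 19.
Number of overlapping n-grams = L - n + 1
Substituting: 19 - 4 + 1 = 16

16


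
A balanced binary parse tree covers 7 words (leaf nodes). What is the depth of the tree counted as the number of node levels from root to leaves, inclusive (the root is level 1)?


In a balanced binary tree with n leaves the deepest leaf is ceil(log2(n)) edges below the root,
so counting node levels inclusive of root and leaves gives ceil(log2(n)) + 1 levels.
log2(7) = 2.8074
ceil(2.8074) = 3
levels = 3 + 1 = 4

4


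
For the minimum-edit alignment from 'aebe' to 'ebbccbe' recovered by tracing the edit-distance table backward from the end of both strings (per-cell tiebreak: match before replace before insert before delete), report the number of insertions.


Edit distance = 5. Backtracking from cell (4, 7) with preference match > replace > insert > delete,
then listing the resulting alignment 'aebe' -> 'ebbccbe' left to right:
  Step 1: insert 'e' [insertion #1]
  Step 2: insert 'b' [insertion #2]
  Step 3: insert 'b' [insertion #3]
  Step 4: replace a->c
  Step 5: replace e->c
  Step 6: keep 'b'
  Step 7: keep 'e'
Total insertions: 3

3


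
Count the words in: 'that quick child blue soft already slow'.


Counting words by splitting on spaces:
  Word 1: 'that'
  Word 2: 'quick'
  Word 3: 'child'
  Word 4: 'blue'
  Word 5: 'soft'
  Word 6: 'already'
  Word 7: 'slow'
Total words: 7

7


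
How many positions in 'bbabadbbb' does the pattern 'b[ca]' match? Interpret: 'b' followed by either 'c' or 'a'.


Pattern: b[ca] means 'b' followed by either 'c' or 'a'.
Scanning 'bbabadbbb' position-by-position:
  Pos 0: window 'bb' -> no
  Pos 1: window 'ba' -> MATCH
  Pos 2: window 'ab' -> no
  Pos 3: window 'ba' -> MATCH
  Pos 4: window 'ad' -> no
  Pos 5: window 'db' -> no
  Pos 6: window 'bb' -> no
  Pos 7: window 'bb' -> no
  Pos 8: window 'b' -> no
Total matches: 2

2


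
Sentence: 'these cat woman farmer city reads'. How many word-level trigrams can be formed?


Word trigrams from [6] words:
  Trigram 1: (these cat woman)
  Trigram 2: (cat woman farmer)
  Trigram 3: (woman farmer city)
  Trigram 4: (farmer city reads)
Total word trigrams: 6 - 2 = 4

4


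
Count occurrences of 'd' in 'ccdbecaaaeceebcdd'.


Scanning 'ccdbecaaaeceebcdd' for 'd':
  Position 2: 'd' -> MATCH (count: 1)
  Position 15: 'd' -> MATCH (count: 2)
  Position 16: 'd' -> MATCH (count: 3)
Total occurrences of 'd': 3

3


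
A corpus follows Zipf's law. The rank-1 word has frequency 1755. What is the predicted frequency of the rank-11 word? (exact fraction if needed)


Zipf's law: freq(rank) = f1 / rank
f1 = 1755, rank = 11
freq = 1755 / 11
GCD(1755, 11) = 1
Simplified: 1755/11

1755/11


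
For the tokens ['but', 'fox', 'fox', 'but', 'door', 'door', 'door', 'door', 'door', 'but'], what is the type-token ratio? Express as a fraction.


Tokens: 10
Unique types: ('but', 'door', 'fox') = 3
TTR = 3/10
Already in lowest terms.

3/10


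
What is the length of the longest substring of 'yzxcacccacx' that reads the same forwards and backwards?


Scanning 'yzxcacccacx' for palindromic substrings.
Substring at positions 2-10: 'xcacccacx'.
Check: reverse('xcacccacx') = 'xcacccacx' -> palindrome confirmed.
Neighbouring characters ('z' / '-') break symmetry, so it cannot extend further.
No longer palindromic substring exists; longest length = 9

9


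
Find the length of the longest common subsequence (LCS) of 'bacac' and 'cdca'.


DP table for LCS of 'bacac' and 'cdca':
       c  d  c  a
    0  0  0  0  0
  b 0  0  0  0  0
  a 0  0  0  0  1
  c 0  1  1  1  1
  a 0  1  1  1  2
  c 0  1  1  2  2
LCS: 'ca'
LCS length = 2

2


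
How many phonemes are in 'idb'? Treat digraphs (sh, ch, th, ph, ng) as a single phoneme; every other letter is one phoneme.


Parsing 'idb' greedily, digraphs first:
  'i' -> vowel phoneme (phonemes so far: 1)
  'd' -> consonant phoneme (phonemes so far: 2)
  'b' -> consonant phoneme (phonemes so far: 3)
Total phonemes: 3

3


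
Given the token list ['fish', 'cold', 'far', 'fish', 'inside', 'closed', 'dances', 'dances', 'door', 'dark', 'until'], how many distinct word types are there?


Listing all tokens and tracking unique types:
  Token 1: 'fish' -> NEW (unique so far: 1)
  Token 2: 'cold' -> NEW (unique so far: 2)
  Token 3: 'far' -> NEW (unique so far: 3)
  Token 4: 'fish' -> duplicate (unique so far: 3)
  Token 5: 'inside' -> NEW (unique so far: 4)
  Token 6: 'closed' -> NEW (unique so far: 5)
  Token 7: 'dances' -> NEW (unique so far: 6)
  Token 8: 'dances' -> duplicate (unique so far: 6)
  Token 9: 'door' -> NEW (unique so far: 7)
  Token 10: 'dark' -> NEW (unique so far: 8)
  Token 11: 'until' -> NEW (unique so far: 9)
Unique types: ('closed', 'cold', 'dances', 'dark', 'door', 'far', 'fish', 'inside', 'until')
Vocabulary size: 9

9


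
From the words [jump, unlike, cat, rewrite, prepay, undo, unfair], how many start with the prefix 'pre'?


Checking each word for prefix 'pre':
  'jump' -> no (count: 0)
  'unlike' -> no (count: 0)
  'cat' -> no (count: 0)
  'rewrite' -> no (count: 0)
  'prepay' -> YES, starts with 'pre' (count: 1)
  'undo' -> no (count: 1)
  'unfair' -> no (count: 1)
Total with prefix 'pre': 1

1


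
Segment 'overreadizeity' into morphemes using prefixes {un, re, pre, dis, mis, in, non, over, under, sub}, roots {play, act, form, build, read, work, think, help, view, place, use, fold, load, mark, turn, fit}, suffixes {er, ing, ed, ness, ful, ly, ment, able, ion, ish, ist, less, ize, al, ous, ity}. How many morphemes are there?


Segmenting 'overreadizeity' against the inventory:
  'over' -> prefix (morpheme 1)
  'read' -> root (morpheme 2)
  'ize' -> suffix (morpheme 3)
  'ity' -> suffix (morpheme 4)
Total morphemes: 4

4


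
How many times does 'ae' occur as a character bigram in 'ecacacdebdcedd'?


Scanning 'ecacacdebdcedd' for bigram 'ae':
  Position 0: 'ec' -> no
  Position 1: 'ca' -> no
  Position 2: 'ac' -> no
  Position 3: 'ca' -> no
  Position 4: 'ac' -> no
  Position 5: 'cd' -> no
  Position 6: 'de' -> no
  Position 7: 'eb' -> no
  Position 8: 'bd' -> no
  Position 9: 'dc' -> no
  Position 10: 'ce' -> no
  Position 11: 'ed' -> no
  Position 12: 'dd' -> no
Total matches: 0

0


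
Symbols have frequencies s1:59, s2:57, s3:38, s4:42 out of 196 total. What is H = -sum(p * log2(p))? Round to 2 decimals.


Computing entropy H = -sum(p_i * log2(p_i)):
  s1: p = 59/196 = 0.3010, -p*log2(p) = 0.5214
  s2: p = 57/196 = 0.2908, -p*log2(p) = 0.5182
  s3: p = 38/196 = 0.1939, -p*log2(p) = 0.4589
  s4: p = 42/196 = 0.2143, -p*log2(p) = 0.4762
H = sum of terms = 1.9747
Rounded to 2 decimals: 1.97

1.97


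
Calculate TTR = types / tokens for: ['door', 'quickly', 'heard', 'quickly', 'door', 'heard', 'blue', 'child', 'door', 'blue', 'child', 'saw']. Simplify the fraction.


Tokens: 12
Unique types: ('blue', 'child', 'door', 'heard', 'quickly', 'saw') = 6
TTR = 6/12
Simplify: divide both by 6 -> 1/2
TTR = 1/2

1/2


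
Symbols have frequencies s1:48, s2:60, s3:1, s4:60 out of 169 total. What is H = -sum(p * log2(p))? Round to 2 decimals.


Computing entropy H = -sum(p_i * log2(p_i)):
  s1: p = 48/169 = 0.2840, -p*log2(p) = 0.5158
  s2: p = 60/169 = 0.3550, -p*log2(p) = 0.5304
  s3: p = 1/169 = 0.0059, -p*log2(p) = 0.0438
  s4: p = 60/169 = 0.3550, -p*log2(p) = 0.5304
H = sum of terms = 1.6204
Rounded to 2 decimals: 1.62

1.62


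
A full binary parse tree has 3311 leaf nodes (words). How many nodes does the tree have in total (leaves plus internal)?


Leaf nodes (terminals): 3311
Internal nodes = n - 1 = 3311 - 1 = 3310
Total = leaves + internal = 3311 + 3310 = 6621

6621


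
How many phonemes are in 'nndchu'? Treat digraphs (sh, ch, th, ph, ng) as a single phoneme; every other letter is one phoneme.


Parsing 'nndchu' greedily, digraphs first:
  'n' -> consonant phoneme (phonemes so far: 1)
  'n' -> consonant phoneme (phonemes so far: 2)
  'd' -> consonant phoneme (phonemes so far: 3)
  'ch' -> digraph (1 consonant phoneme) (phonemes so far: 4)
  'u' -> vowel phoneme (phonemes so far: 5)
Total phonemes: 5

5


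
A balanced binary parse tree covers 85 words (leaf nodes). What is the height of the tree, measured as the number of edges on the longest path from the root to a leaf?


In a balanced binary tree with n leaves the deepest leaf is ceil(log2(n)) edges below the root.
log2(85) = 6.4094
ceil(6.4094) = 7
height (edges) = 7

7


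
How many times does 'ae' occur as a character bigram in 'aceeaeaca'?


Scanning 'aceeaeaca' for bigram 'ae':
  Position 0: 'ac' -> no
  Position 1: 'ce' -> no
  Position 2: 'ee' -> no
  Position 3: 'ea' -> no
  Position 4: 'ae' -> MATCH
  Position 5: 'ea' -> no
  Position 6: 'ac' -> no
  Position 7: 'ca' -> no
Total matches: 1

1


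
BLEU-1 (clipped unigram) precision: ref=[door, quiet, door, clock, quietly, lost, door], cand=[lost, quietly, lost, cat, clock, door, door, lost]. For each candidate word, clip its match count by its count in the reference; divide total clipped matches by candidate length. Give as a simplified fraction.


Reference word counts: {'clock': 1, 'door': 3, 'lost': 1, 'quiet': 1, 'quietly': 1}
Checking each candidate word (with clipping):
  'lost' -> in reference (ref count 1, used 1/1) -> match (matches: 1)
  'quietly' -> in reference (ref count 1, used 1/1) -> match (matches: 2)
  'lost' -> ref count 1 already used up (1/1) -> clipped, no match (matches: 2)
  'cat' -> not in reference -> no match (matches: 2)
  'clock' -> in reference (ref count 1, used 1/1) -> match (matches: 3)
  'door' -> in reference (ref count 3, used 1/3) -> match (matches: 4)
  'door' -> in reference (ref count 3, used 2/3) -> match (matches: 5)
  'lost' -> ref count 1 already used up (1/1) -> clipped, no match (matches: 5)
Clipped matches: 5, Candidate length: 8
Precision = 5/8

5/8


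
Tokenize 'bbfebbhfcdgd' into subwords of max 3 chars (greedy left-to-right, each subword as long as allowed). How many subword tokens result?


'bbfebbhfcdgd' has 12 characters.
Chunking with max size 3:
  Chunk 1: 'bbf' (positions 0-2)
  Chunk 2: 'ebb' (positions 3-5)
  Chunk 3: 'hfc' (positions 6-8)
  Chunk 4: 'dgd' (positions 9-11)
Total chunks: ceil(12 / 3) = 4

4


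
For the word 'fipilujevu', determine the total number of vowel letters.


Scanning each character of 'fipilujevu':
  Position 1: 'f' -> consonant (running count: 0)
  Position 2: 'i' -> vowel (running count: 1)
  Position 3: 'p' -> consonant (running count: 1)
  Position 4: 'i' -> vowel (running count: 2)
  Position 5: 'l' -> consonant (running count: 2)
  Position 6: 'u' -> vowel (running count: 3)
  Position 7: 'j' -> consonant (running count: 3)
  Position 8: 'e' -> vowel (running count: 4)
  Position 9: 'v' -> consonant (running count: 4)
  Position 10: 'u' -> vowel (running count: 5)
Total vowels: 5

5


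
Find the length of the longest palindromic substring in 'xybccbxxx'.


Scanning 'xybccbxxx' for palindromic substrings.
Substring at positions 2-5: 'bccb'.
Check: reverse('bccb') = 'bccb' -> palindrome confirmed.
Neighbouring characters ('y' / 'x') break symmetry, so it cannot extend further.
No longer palindromic substring exists; longest length = 4

4


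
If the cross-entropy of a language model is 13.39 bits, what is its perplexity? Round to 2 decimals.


Perplexity formula: PP = 2^H
H = 13.39
PP = 2^13.39
Decompose: 2^13.39 = 2^13 * 2^0.39
2^13 = 8192, 2^0.39 ~ 1.3103934
PP ~ 8192 * 1.3103934 = 10734.7427328
Rounded to 2 decimals: 10734.74

10734.74


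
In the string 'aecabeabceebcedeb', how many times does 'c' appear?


Scanning 'aecabeabceebcedeb' for 'c':
  Position 2: 'c' -> MATCH (count: 1)
  Position 8: 'c' -> MATCH (count: 2)
  Position 12: 'c' -> MATCH (count: 3)
Total occurrences of 'c': 3

3


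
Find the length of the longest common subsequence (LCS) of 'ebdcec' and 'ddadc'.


DP table for LCS of 'ebdcec' and 'ddadc':
       d  d  a  d  c
    0  0  0  0  0  0
  e 0  0  0  0  0  0
  b 0  0  0  0  0  0
  d 0  1  1  1  1  1
  c 0  1  1  1  1  2
  e 0  1  1  1  1  2
  c 0  1  1  1  1  2
LCS: 'dc'
LCS length = 2

2


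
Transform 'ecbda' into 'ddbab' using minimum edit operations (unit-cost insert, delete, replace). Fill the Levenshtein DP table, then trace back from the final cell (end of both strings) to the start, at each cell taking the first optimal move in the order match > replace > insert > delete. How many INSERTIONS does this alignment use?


Edit distance = 4. Backtracking from cell (5, 5) with preference match > replace > insert > delete,
then listing the resulting alignment 'ecbda' -> 'ddbab' left to right:
  Step 1: replace e->d
  Step 2: replace c->d
  Step 3: keep 'b'
  Step 4: replace d->a
  Step 5: replace a->b
Total insertions: 0

0


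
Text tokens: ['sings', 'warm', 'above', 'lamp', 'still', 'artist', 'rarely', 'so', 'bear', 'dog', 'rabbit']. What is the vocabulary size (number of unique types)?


Listing all tokens and tracking unique types:
  Token 1: 'sings' -> NEW (unique so far: 1)
  Token 2: 'warm' -> NEW (unique so far: 2)
  Token 3: 'above' -> NEW (unique so far: 3)
  Token 4: 'lamp' -> NEW (unique so far: 4)
  Token 5: 'still' -> NEW (unique so far: 5)
  Token 6: 'artist' -> NEW (unique so far: 6)
  Token 7: 'rarely' -> NEW (unique so far: 7)
  Token 8: 'so' -> NEW (unique so far: 8)
  Token 9: 'bear' -> NEW (unique so far: 9)
  Token 10: 'dog' -> NEW (unique so far: 10)
  Token 11: 'rabbit' -> NEW (unique so far: 11)
Unique types: ('above', 'artist', 'bear', 'dog', 'lamp', 'rabbit', 'rarely', 'sings', 'so', 'still', 'warm')
Vocabulary size: 11

11


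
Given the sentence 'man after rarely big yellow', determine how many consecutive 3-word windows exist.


Word trigrams from [5] words:
  Trigram 1: (man after rarely)
  Trigram 2: (after rarely big)
  Trigram 3: (rarely big yellow)
Total word trigrams: 5 - 2 = 3

3


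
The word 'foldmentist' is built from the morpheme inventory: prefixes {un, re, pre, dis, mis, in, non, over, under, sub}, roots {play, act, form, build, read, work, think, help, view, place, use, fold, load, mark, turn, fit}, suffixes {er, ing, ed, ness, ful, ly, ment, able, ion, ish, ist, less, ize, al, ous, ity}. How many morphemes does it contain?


Segmenting 'foldmentist' against the inventory:
  'fold' -> root (morpheme 1)
  'ment' -> suffix (morpheme 2)
  'ist' -> suffix (morpheme 3)
Total morphemes: 3

3


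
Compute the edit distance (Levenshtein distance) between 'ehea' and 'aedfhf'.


Building DP table for s1='ehea' (len 4) and s2='aedfhf' (len 6):
       a  e  d  f  h  f
    0  1  2  3  4  5  6
  e 1  1  1  2  3  4  5
  h 2  2  2  2  3  3  4
  e 3  3  2  3  3  4  4
  a 4  3  3  3  4  4  5
Edit distance = dp[4][6] = 5

5


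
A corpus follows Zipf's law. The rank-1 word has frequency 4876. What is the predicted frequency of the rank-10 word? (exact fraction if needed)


Zipf's law: freq(rank) = f1 / rank
f1 = 4876, rank = 10
freq = 4876 / 10
GCD(4876, 10) = 2
Simplified: 2438/5

2438/5


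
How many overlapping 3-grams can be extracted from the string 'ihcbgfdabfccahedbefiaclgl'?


String 'ihcbgfdabfccahedbefiaclgl' has length L = 25.
Number of overlapping n-grams = L - n + 1
Substituting: 25 - 3 + 1 = 23

23


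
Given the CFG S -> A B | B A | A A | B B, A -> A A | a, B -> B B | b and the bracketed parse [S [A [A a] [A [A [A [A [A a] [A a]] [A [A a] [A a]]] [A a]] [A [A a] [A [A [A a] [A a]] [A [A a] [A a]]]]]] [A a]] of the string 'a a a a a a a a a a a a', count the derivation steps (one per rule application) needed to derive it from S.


Every bracketed nonterminal node [X ...] in the tree is produced by exactly one rule application.
Reading the tree off as a leftmost derivation:
  Step 1: S  =>  A A   (applied S -> A A)
  Step 2: A A  =>  A A A   (applied A -> A A)
  Step 3: A A A  =>  a A A   (applied A -> a)
  Step 4: a A A  =>  a A A A   (applied A -> A A)
  Step 5: a A A A  =>  a A A A A   (applied A -> A A)
  Step 6: a A A A A  =>  a A A A A A   (applied A -> A A)
  Step 7: a A A A A A  =>  a A A A A A A   (applied A -> A A)
  Step 8: a A A A A A A  =>  a a A A A A A   (applied A -> a)
  Step 9: a a A A A A A  =>  a a a A A A A   (applied A -> a)
  Step 10: a a a A A A A  =>  a a a A A A A A   (applied A -> A A)
  Step 11: a a a A A A A A  =>  a a a a A A A A   (applied A -> a)
  Step 12: a a a a A A A A  =>  a a a a a A A A   (applied A -> a)
  Step 13: a a a a a A A A  =>  a a a a a a A A   (applied A -> a)
  Step 14: a a a a a a A A  =>  a a a a a a A A A   (applied A -> A A)
  Step 15: a a a a a a A A A  =>  a a a a a a a A A   (applied A -> a)
  Step 16: a a a a a a a A A  =>  a a a a a a a A A A   (applied A -> A A)
  Step 17: a a a a a a a A A A  =>  a a a a a a a A A A A   (applied A -> A A)
  Step 18: a a a a a a a A A A A  =>  a a a a a a a a A A A   (applied A -> a)
  Step 19: a a a a a a a a A A A  =>  a a a a a a a a a A A   (applied A -> a)
  Step 20: a a a a a a a a a A A  =>  a a a a a a a a a A A A   (applied A -> A A)
  Step 21: a a a a a a a a a A A A  =>  a a a a a a a a a a A A   (applied A -> a)
  Step 22: a a a a a a a a a a A A  =>  a a a a a a a a a a a A   (applied A -> a)
  Step 23: a a a a a a a a a a a A  =>  a a a a a a a a a a a a   (applied A -> a)
Final yield: a a a a a a a a a a a a
Total rewrite steps: 23

23


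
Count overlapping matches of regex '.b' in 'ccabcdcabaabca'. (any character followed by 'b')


Pattern: .b means any character followed by 'b'.
Scanning 'ccabcdcabaabca' position-by-position:
  Pos 0: window 'cc' -> no
  Pos 1: window 'ca' -> no
  Pos 2: window 'ab' -> MATCH
  Pos 3: window 'bc' -> no
  Pos 4: window 'cd' -> no
  Pos 5: window 'dc' -> no
  Pos 6: window 'ca' -> no
  Pos 7: window 'ab' -> MATCH
  Pos 8: window 'ba' -> no
  Pos 9: window 'aa' -> no
  Pos 10: window 'ab' -> MATCH
  Pos 11: window 'bc' -> no
  Pos 12: window 'ca' -> no
  Pos 13: window 'a' -> no
Total matches: 3

3


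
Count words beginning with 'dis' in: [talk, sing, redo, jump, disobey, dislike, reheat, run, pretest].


Checking each word for prefix 'dis':
  'talk' -> no (count: 0)
  'sing' -> no (count: 0)
  'redo' -> no (count: 0)
  'jump' -> no (count: 0)
  'disobey' -> YES, starts with 'dis' (count: 1)
  'dislike' -> YES, starts with 'dis' (count: 2)
  'reheat' -> no (count: 2)
  'run' -> no (count: 2)
  'pretest' -> no (count: 2)
Total with prefix 'dis': 2

2


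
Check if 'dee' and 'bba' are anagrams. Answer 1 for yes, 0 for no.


Sort characters of 'dee': 'dee'
Sort characters of 'bba': 'abb'
Sorted forms differ -> they are NOT anagrams
Result: 0

0


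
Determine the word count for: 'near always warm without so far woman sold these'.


Counting words by splitting on spaces:
  Word 1: 'near'
  Word 2: 'always'
  Word 3: 'warm'
  Word 4: 'without'
  Word 5: 'so'
  Word 6: 'far'
  Word 7: 'woman'
  Word 8: 'sold'
  Word 9: 'these'
Total words: 9

9


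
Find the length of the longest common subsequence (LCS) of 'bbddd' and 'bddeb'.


DP table for LCS of 'bbddd' and 'bddeb':
       b  d  d  e  b
    0  0  0  0  0  0
  b 0  1  1  1  1  1
  b 0  1  1  1  1  2
  d 0  1  2  2  2  2
  d 0  1  2  3  3  3
  d 0  1  2  3  3  3
LCS: 'bdd'
LCS length = 3

3


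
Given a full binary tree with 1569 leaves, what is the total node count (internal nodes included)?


Leaf nodes (terminals): 1569
Internal nodes = n - 1 = 1569 - 1 = 1568
Total = leaves + internal = 1569 + 1568 = 3137

3137


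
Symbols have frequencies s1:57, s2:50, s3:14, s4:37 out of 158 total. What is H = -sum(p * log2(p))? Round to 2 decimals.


Computing entropy H = -sum(p_i * log2(p_i)):
  s1: p = 57/158 = 0.3608, -p*log2(p) = 0.5306
  s2: p = 50/158 = 0.3165, -p*log2(p) = 0.5253
  s3: p = 14/158 = 0.0886, -p*log2(p) = 0.3098
  s4: p = 37/158 = 0.2342, -p*log2(p) = 0.4904
H = sum of terms = 1.8561
Rounded to 2 decimals: 1.86

1.86


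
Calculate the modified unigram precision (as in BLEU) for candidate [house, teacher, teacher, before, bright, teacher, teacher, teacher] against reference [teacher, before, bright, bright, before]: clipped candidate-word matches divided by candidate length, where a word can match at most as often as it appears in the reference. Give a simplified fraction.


Reference word counts: {'before': 2, 'bright': 2, 'teacher': 1}
Checking each candidate word (with clipping):
  'house' -> not in reference -> no match (matches: 0)
  'teacher' -> in reference (ref count 1, used 1/1) -> match (matches: 1)
  'teacher' -> ref count 1 already used up (1/1) -> clipped, no match (matches: 1)
  'before' -> in reference (ref count 2, used 1/2) -> match (matches: 2)
  'bright' -> in reference (ref count 2, used 1/2) -> match (matches: 3)
  'teacher' -> ref count 1 already used up (1/1) -> clipped, no match (matches: 3)
  'teacher' -> ref count 1 already used up (1/1) -> clipped, no match (matches: 3)
  'teacher' -> ref count 1 already used up (1/1) -> clipped, no match (matches: 3)
Clipped matches: 3, Candidate length: 8
Precision = 3/8

3/8


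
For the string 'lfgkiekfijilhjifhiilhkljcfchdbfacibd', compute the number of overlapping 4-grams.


String 'lfgkiekfijilhjifhiilhkljcfchdbfacibd' has length L = 36.
Number of overlapping n-grams = L - n + 1
Substituting: 36 - 4 + 1 = 33

33


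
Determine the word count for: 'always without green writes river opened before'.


Counting words by splitting on spaces:
  Word 1: 'always'
  Word 2: 'without'
  Word 3: 'green'
  Word 4: 'writes'
  Word 5: 'river'
  Word 6: 'opened'
  Word 7: 'before'
Total words: 7

7


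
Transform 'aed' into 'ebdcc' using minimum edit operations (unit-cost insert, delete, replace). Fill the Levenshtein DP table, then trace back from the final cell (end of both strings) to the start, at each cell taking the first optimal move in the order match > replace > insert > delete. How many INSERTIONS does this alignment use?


Edit distance = 4. Backtracking from cell (3, 5) with preference match > replace > insert > delete,
then listing the resulting alignment 'aed' -> 'ebdcc' left to right:
  Step 1: replace a->e
  Step 2: replace e->b
  Step 3: keep 'd'
  Step 4: insert 'c' [insertion #1]
  Step 5: insert 'c' [insertion #2]
Total insertions: 2

2


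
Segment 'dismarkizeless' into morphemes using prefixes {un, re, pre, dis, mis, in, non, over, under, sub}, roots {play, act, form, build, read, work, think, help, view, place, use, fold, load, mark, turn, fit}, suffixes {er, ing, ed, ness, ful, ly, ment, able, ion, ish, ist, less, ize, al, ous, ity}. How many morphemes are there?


Segmenting 'dismarkizeless' against the inventory:
  'dis' -> prefix (morpheme 1)
  'mark' -> root (morpheme 2)
  'ize' -> suffix (morpheme 3)
  'less' -> suffix (morpheme 4)
Total morphemes: 4

4


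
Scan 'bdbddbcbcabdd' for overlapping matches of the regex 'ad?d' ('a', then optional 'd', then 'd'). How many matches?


Pattern: ad?d means 'a', then optional 'd', then 'd'.
Scanning 'bdbddbcbcabdd' position-by-position:
  Pos 0: window 'bdb' -> no
  Pos 1: window 'dbd' -> no
  Pos 2: window 'bdd' -> no
  Pos 3: window 'ddb' -> no
  Pos 4: window 'dbc' -> no
  Pos 5: window 'bcb' -> no
  Pos 6: window 'cbc' -> no
  Pos 7: window 'bca' -> no
  Pos 8: window 'cab' -> no
  Pos 9: window 'abd' -> no
  Pos 10: window 'bdd' -> no
  Pos 11: window 'dd' -> no
  Pos 12: window 'd' -> no
Total matches: 0

0


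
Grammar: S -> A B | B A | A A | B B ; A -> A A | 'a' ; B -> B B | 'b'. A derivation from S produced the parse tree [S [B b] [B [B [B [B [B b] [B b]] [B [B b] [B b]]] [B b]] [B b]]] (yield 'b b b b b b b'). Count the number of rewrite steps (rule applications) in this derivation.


Every bracketed nonterminal node [X ...] in the tree is produced by exactly one rule application.
Reading the tree off as a leftmost derivation:
  Step 1: S  =>  B B   (applied S -> B B)
  Step 2: B B  =>  b B   (applied B -> b)
  Step 3: b B  =>  b B B   (applied B -> B B)
  Step 4: b B B  =>  b B B B   (applied B -> B B)
  Step 5: b B B B  =>  b B B B B   (applied B -> B B)
  Step 6: b B B B B  =>  b B B B B B   (applied B -> B B)
  Step 7: b B B B B B  =>  b b B B B B   (applied B -> b)
  Step 8: b b B B B B  =>  b b b B B B   (applied B -> b)
  Step 9: b b b B B B  =>  b b b B B B B   (applied B -> B B)
  Step 10: b b b B B B B  =>  b b b b B B B   (applied B -> b)
  Step 11: b b b b B B B  =>  b b b b b B B   (applied B -> b)
  Step 12: b b b b b B B  =>  b b b b b b B   (applied B -> b)
  Step 13: b b b b b b B  =>  b b b b b b b   (applied B -> b)
Final yield: b b b b b b b
Total rewrite steps: 13

13
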